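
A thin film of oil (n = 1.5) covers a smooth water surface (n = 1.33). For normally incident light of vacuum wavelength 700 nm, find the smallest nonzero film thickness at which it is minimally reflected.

233 nm

At the upper boundary (n = 1.0 to n = 1.5) the reflected ray undergoes a half-wave phase shift.
At the lower boundary (n = 1.5 to n = 1.33) the reflected ray undergoes no phase shift.
The two reflections differ by half a wavelength.
With one net inversion, destructive interference in reflection requires 2 n t = m λ.
Minimum nonzero at m = 1: t = λ / (2 n) = 700 / (2 × 1.5) = 233 nm.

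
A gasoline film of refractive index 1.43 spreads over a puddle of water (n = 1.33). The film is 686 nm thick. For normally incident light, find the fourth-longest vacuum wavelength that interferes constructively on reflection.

561 nm

At the upper boundary (n = 1.0 to n = 1.43) the reflected ray undergoes a half-wave phase shift.
Ray reflecting at the bottom interface goes from n = 1.43 toward n = 1.33: no phase shift.
Net: one phase inversion between the two reflected rays.
For strong reflection here: 2 n t = (m + ½) λ.
λ = 2 n t / (m + ½). The fourth-longest wavelength is m = 3: λ = 2 × 1.43 × 686 / 3.50 = 561 nm.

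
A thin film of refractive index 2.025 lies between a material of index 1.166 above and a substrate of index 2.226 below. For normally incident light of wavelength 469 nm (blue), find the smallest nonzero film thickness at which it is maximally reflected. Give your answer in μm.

At the upper boundary (n = 1.166 to n = 2.025) the reflected ray undergoes a half-wave phase shift.
At the lower boundary (n = 2.025 to n = 2.226) the reflected ray undergoes a half-wave phase shift.
The two reflections carry the same phase change, so no net offset.
With no net inversion, constructive interference in reflection requires 2 n t = m λ.
Minimum nonzero at m = 1: t = λ / (2 n) = 469 / (2 × 2.025) = 116 nm.

0.116 μm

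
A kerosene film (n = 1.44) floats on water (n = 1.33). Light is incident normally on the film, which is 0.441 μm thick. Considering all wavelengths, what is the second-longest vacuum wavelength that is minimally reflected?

Ray reflecting at the top interface goes from n = 1.0 toward n = 1.44: a half-wave phase shift.
At the lower boundary (n = 1.44 to n = 1.33) the reflected ray undergoes no phase shift.
Exactly one π shift → a net half-wave offset.
So the condition for destructive reflection is 2 n t = m λ.
λ = 2 n t / m. The second-longest wavelength is m = 2: λ = 2 × 1.44 × 441 / 2.00 = 635 nm.

635 nm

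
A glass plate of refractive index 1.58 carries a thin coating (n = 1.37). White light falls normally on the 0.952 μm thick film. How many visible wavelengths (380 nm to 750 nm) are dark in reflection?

4

At the upper boundary (n = 1.0 to n = 1.37) the reflected ray undergoes a half-wave phase shift.
At the lower boundary (n = 1.37 to n = 1.58) the reflected ray undergoes a half-wave phase shift.
Zero or two π shifts → no net half-wave offset.
With no net inversion, destructive interference in reflection requires 2 n t = (m + ½) λ.
λ = 2 n t / (m + ½) = 2608 / (m + ½) nm.
m=2: 1043 nm (IR); m=3: 745 nm (visible); m=4: 580 nm (visible); m=5: 474 nm (visible); m=6: 401 nm (visible); m=7: 348 nm (UV).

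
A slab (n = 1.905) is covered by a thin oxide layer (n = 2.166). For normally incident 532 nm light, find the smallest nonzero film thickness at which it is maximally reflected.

61.4 nm

Ray reflecting at the top interface goes from n = 1.0 toward n = 2.166: a half-wave phase shift.
Bottom surface (2.166 → 1.905): reflection off a lower-index medium gives no phase shift.
Exactly one π shift → a net half-wave offset.
For strong reflection here: 2 n t = (m + ½) λ.
Minimum at m = 0: t = λ / (4 n) = 532 / (4 × 2.166) = 61.4 nm.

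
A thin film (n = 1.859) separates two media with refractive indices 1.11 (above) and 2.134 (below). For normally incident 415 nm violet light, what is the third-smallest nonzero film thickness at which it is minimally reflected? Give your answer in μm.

Ray reflecting at the top interface goes from n = 1.11 toward n = 1.859: a half-wave phase shift.
At the lower boundary (n = 1.859 to n = 2.134) the reflected ray undergoes a half-wave phase shift.
Net: no relative phase inversion (both shifts match).
With no net inversion, destructive interference in reflection requires 2 n t = (m + ½) λ.
The third-smallest nonzero thickness corresponds to m = 2: t = (m + ½) λ / (2 n) = 2.50 × 415 / (2 × 1.859) = 279 nm.

0.279 μm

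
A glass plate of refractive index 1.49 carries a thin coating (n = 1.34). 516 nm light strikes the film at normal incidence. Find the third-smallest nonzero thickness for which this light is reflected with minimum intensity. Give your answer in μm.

0.481 μm

At the upper boundary (n = 1.0 to n = 1.34) the reflected ray undergoes a half-wave phase shift.
Ray reflecting at the bottom interface goes from n = 1.34 toward n = 1.49: a half-wave phase shift.
Zero or two π shifts → no net half-wave offset.
With no net inversion, destructive interference in reflection requires 2 n t = (m + ½) λ.
The third-smallest nonzero thickness corresponds to m = 2: t = (m + ½) λ / (2 n) = 2.50 × 516 / (2 × 1.34) = 481 nm.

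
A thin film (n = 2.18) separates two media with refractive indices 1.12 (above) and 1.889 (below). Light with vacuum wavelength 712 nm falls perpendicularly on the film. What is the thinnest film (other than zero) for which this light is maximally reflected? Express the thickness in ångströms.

At the upper boundary (n = 1.12 to n = 2.18) the reflected ray undergoes a half-wave phase shift.
Ray reflecting at the bottom interface goes from n = 2.18 toward n = 1.889: no phase shift.
Net: one phase inversion between the two reflected rays.
With one net inversion, constructive interference in reflection requires 2 n t = (m + ½) λ.
Minimum at m = 0: t = λ / (4 n) = 712 / (4 × 2.18) = 81.7 nm.

817 Å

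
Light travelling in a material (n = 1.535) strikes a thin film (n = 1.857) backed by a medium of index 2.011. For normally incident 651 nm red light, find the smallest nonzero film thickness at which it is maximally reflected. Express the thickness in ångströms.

1753 Å

Top surface (1.535 → 1.857): reflection off a higher-index medium gives a half-wave phase shift.
At the lower boundary (n = 1.857 to n = 2.011) the reflected ray undergoes a half-wave phase shift.
Zero or two π shifts → no net half-wave offset.
With no net inversion, constructive interference in reflection requires 2 n t = m λ.
Minimum nonzero at m = 1: t = λ / (2 n) = 651 / (2 × 1.857) = 175 nm.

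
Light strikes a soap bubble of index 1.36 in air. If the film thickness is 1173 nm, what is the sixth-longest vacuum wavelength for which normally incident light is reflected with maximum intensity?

580 nm

At the upper boundary (n = 1.0 to n = 1.36) the reflected ray undergoes a half-wave phase shift.
At the lower boundary (n = 1.36 to n = 1.0) the reflected ray undergoes no phase shift.
The two reflections differ by half a wavelength.
For strong reflection here: 2 n t = (m + ½) λ.
λ = 2 n t / (m + ½). The sixth-longest wavelength is m = 5: λ = 2 × 1.36 × 1173 / 5.50 = 580 nm.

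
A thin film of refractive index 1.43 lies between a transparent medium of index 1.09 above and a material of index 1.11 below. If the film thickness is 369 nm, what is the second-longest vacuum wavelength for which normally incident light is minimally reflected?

528 nm

Top surface (1.09 → 1.43): reflection off a higher-index medium gives a half-wave phase shift.
Ray reflecting at the bottom interface goes from n = 1.43 toward n = 1.11: no phase shift.
Net: one phase inversion between the two reflected rays.
So the condition for destructive reflection is 2 n t = m λ.
λ = 2 n t / m. The second-longest wavelength is m = 2: λ = 2 × 1.43 × 369 / 2.00 = 528 nm.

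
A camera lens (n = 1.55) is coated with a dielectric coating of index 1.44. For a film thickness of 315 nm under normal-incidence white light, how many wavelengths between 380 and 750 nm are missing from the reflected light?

1

At the upper boundary (n = 1.0 to n = 1.44) the reflected ray undergoes a half-wave phase shift.
At the lower boundary (n = 1.44 to n = 1.55) the reflected ray undergoes a half-wave phase shift.
Zero or two π shifts → no net half-wave offset.
With no net inversion, destructive interference in reflection requires 2 n t = (m + ½) λ.
λ = 2 n t / (m + ½) = 907 / (m + ½) nm.
m=0: 1814 nm (IR); m=1: 605 nm (visible); m=2: 363 nm (UV).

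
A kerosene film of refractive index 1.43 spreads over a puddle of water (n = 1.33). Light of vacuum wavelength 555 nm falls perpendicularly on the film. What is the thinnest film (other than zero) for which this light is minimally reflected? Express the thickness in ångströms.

Ray reflecting at the top interface goes from n = 1.0 toward n = 1.43: a half-wave phase shift.
Ray reflecting at the bottom interface goes from n = 1.43 toward n = 1.33: no phase shift.
Net: one phase inversion between the two reflected rays.
For dark reflection here: 2 n t = m λ.
Minimum nonzero at m = 1: t = λ / (2 n) = 555 / (2 × 1.43) = 194 nm.

1941 Å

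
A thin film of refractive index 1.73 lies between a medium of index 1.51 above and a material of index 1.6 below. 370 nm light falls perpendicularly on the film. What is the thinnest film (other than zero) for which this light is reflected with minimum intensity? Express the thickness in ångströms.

Top surface (1.51 → 1.73): reflection off a higher-index medium gives a half-wave phase shift.
Ray reflecting at the bottom interface goes from n = 1.73 toward n = 1.6: no phase shift.
Exactly one π shift → a net half-wave offset.
For weak reflection here: 2 n t = m λ.
Minimum nonzero at m = 1: t = λ / (2 n) = 370 / (2 × 1.73) = 107 nm.

1069 Å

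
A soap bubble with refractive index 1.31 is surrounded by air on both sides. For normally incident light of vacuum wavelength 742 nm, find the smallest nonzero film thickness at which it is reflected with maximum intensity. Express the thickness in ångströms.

1416 Å

At the upper boundary (n = 1.0 to n = 1.31) the reflected ray undergoes a half-wave phase shift.
Ray reflecting at the bottom interface goes from n = 1.31 toward n = 1.0: no phase shift.
The two reflections differ by half a wavelength.
So the condition for constructive reflection is 2 n t = (m + ½) λ.
Minimum at m = 0: t = λ / (4 n) = 742 / (4 × 1.31) = 142 nm.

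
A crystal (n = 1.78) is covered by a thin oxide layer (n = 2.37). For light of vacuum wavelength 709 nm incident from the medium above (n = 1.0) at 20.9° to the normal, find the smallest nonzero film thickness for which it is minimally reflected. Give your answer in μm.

Ray reflecting at the top interface goes from n = 1.0 toward n = 2.37: a half-wave phase shift.
Ray reflecting at the bottom interface goes from n = 2.37 toward n = 1.78: no phase shift.
The two reflections differ by half a wavelength.
So the condition for destructive reflection is 2 n t cos θ_r = m λ.
Snell's law: 1.0 sin 20.9° = 2.37 sin θ_r → sin θ_r = 0.151, cos θ_r = 0.989.
Minimum nonzero at m = 1: t = λ / (2 n cos θ_r) = 709 / (2 × 2.37 × 0.989) = 151 nm.

0.151 μm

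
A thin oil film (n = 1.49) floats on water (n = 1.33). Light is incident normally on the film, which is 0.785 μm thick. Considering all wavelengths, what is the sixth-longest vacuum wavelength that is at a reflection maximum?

425 nm

Ray reflecting at the top interface goes from n = 1.0 toward n = 1.49: a half-wave phase shift.
At the lower boundary (n = 1.49 to n = 1.33) the reflected ray undergoes no phase shift.
Net: one phase inversion between the two reflected rays.
With one net inversion, constructive interference in reflection requires 2 n t = (m + ½) λ.
λ = 2 n t / (m + ½). The sixth-longest wavelength is m = 5: λ = 2 × 1.49 × 785 / 5.50 = 425 nm.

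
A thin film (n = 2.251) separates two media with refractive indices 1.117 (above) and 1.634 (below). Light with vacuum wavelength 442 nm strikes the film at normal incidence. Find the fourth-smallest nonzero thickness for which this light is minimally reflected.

Ray reflecting at the top interface goes from n = 1.117 toward n = 2.251: a half-wave phase shift.
At the lower boundary (n = 2.251 to n = 1.634) the reflected ray undergoes no phase shift.
Net: one phase inversion between the two reflected rays.
So the condition for destructive reflection is 2 n t = m λ.
The fourth-smallest nonzero thickness corresponds to m = 4: t = m λ / (2 n) = 4.00 × 442 / (2 × 2.251) = 393 nm.

393 nm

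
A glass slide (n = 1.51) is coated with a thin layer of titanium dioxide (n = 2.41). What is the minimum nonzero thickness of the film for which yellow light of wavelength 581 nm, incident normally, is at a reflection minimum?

121 nm

Top surface (1.0 → 2.41): reflection off a higher-index medium gives a half-wave phase shift.
At the lower boundary (n = 2.41 to n = 1.51) the reflected ray undergoes no phase shift.
Net: one phase inversion between the two reflected rays.
For minimum reflection here: 2 n t = m λ.
Minimum nonzero at m = 1: t = λ / (2 n) = 581 / (2 × 2.41) = 121 nm.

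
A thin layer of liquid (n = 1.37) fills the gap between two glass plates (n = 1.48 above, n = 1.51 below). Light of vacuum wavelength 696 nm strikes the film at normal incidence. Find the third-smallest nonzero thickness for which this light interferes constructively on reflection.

635 nm

At the upper boundary (n = 1.48 to n = 1.37) the reflected ray undergoes no phase shift.
At the lower boundary (n = 1.37 to n = 1.51) the reflected ray undergoes a half-wave phase shift.
Net: one phase inversion between the two reflected rays.
With one net inversion, constructive interference in reflection requires 2 n t = (m + ½) λ.
The third-smallest nonzero thickness corresponds to m = 2: t = (m + ½) λ / (2 n) = 2.50 × 696 / (2 × 1.37) = 635 nm.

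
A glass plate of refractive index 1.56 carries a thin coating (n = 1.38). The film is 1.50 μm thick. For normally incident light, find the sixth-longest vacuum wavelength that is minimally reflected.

Ray reflecting at the top interface goes from n = 1.0 toward n = 1.38: a half-wave phase shift.
At the lower boundary (n = 1.38 to n = 1.56) the reflected ray undergoes a half-wave phase shift.
Net: no relative phase inversion (both shifts match).
For dark reflection here: 2 n t = (m + ½) λ.
λ = 2 n t / (m + ½). The sixth-longest wavelength is m = 5: λ = 2 × 1.38 × 1500 / 5.50 = 753 nm.

753 nm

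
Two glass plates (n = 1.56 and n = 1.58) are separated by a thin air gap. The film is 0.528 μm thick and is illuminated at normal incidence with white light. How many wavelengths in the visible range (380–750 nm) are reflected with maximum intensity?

Ray reflecting at the top interface goes from n = 1.56 toward n = 1.0: no phase shift.
At the lower boundary (n = 1.0 to n = 1.58) the reflected ray undergoes a half-wave phase shift.
Net: one phase inversion between the two reflected rays.
With one net inversion, constructive interference in reflection requires 2 n t = (m + ½) λ.
λ = 2 n t / (m + ½) = 1056 / (m + ½) nm.
m=0: 2112 nm (IR); m=1: 704 nm (visible); m=2: 422 nm (visible); m=3: 302 nm (UV).

2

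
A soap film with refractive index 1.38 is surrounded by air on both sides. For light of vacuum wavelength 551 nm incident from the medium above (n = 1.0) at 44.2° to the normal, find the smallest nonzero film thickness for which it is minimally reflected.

231 nm

At the upper boundary (n = 1.0 to n = 1.38) the reflected ray undergoes a half-wave phase shift.
At the lower boundary (n = 1.38 to n = 1.0) the reflected ray undergoes no phase shift.
Net: one phase inversion between the two reflected rays.
With one net inversion, destructive interference in reflection requires 2 n t cos θ_r = m λ.
Snell's law: 1.0 sin 44.2° = 1.38 sin θ_r → sin θ_r = 0.505, cos θ_r = 0.863.
Minimum nonzero at m = 1: t = λ / (2 n cos θ_r) = 551 / (2 × 1.38 × 0.863) = 231 nm.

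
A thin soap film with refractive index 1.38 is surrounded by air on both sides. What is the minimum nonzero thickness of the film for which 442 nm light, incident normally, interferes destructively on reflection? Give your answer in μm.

0.160 μm

At the upper boundary (n = 1.0 to n = 1.38) the reflected ray undergoes a half-wave phase shift.
At the lower boundary (n = 1.38 to n = 1.0) the reflected ray undergoes no phase shift.
The two reflections differ by half a wavelength.
For minimum reflection here: 2 n t = m λ.
Minimum nonzero at m = 1: t = λ / (2 n) = 442 / (2 × 1.38) = 160 nm.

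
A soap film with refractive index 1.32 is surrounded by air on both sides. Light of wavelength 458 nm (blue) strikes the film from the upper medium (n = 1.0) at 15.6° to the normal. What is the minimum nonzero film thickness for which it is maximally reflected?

Ray reflecting at the top interface goes from n = 1.0 toward n = 1.32: a half-wave phase shift.
At the lower boundary (n = 1.32 to n = 1.0) the reflected ray undergoes no phase shift.
Net: one phase inversion between the two reflected rays.
With one net inversion, constructive interference in reflection requires 2 n t cos θ_r = (m + ½) λ.
Snell's law: 1.0 sin 15.6° = 1.32 sin θ_r → sin θ_r = 0.204, cos θ_r = 0.979.
Minimum at m = 0: t = λ / (4 n cos θ_r) = 458 / (4 × 1.32 × 0.979) = 88.6 nm.

88.6 nm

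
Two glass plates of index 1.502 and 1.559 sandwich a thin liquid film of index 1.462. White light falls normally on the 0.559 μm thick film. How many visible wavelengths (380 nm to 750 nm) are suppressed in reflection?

Top surface (1.502 → 1.462): reflection off a lower-index medium gives no phase shift.
At the lower boundary (n = 1.462 to n = 1.559) the reflected ray undergoes a half-wave phase shift.
The two reflections differ by half a wavelength.
So the condition for destructive reflection is 2 n t = m λ.
λ = 2 n t / m = 1635 / m nm.
m=2: 817 nm (IR); m=3: 545 nm (visible); m=4: 409 nm (visible); m=5: 327 nm (UV).

2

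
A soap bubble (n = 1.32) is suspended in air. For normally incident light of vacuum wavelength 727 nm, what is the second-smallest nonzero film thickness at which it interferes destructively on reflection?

551 nm

Top surface (1.0 → 1.32): reflection off a higher-index medium gives a half-wave phase shift.
Ray reflecting at the bottom interface goes from n = 1.32 toward n = 1.0: no phase shift.
Net: one phase inversion between the two reflected rays.
For weak reflection here: 2 n t = m λ.
The second-smallest nonzero thickness corresponds to m = 2: t = m λ / (2 n) = 2.00 × 727 / (2 × 1.32) = 551 nm.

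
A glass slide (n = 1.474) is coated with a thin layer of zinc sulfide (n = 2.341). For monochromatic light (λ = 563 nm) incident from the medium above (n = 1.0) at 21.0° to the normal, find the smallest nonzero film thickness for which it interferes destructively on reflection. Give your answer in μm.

0.122 μm

At the upper boundary (n = 1.0 to n = 2.341) the reflected ray undergoes a half-wave phase shift.
At the lower boundary (n = 2.341 to n = 1.474) the reflected ray undergoes no phase shift.
Net: one phase inversion between the two reflected rays.
With one net inversion, destructive interference in reflection requires 2 n t cos θ_r = m λ.
Snell's law: 1.0 sin 21.0° = 2.341 sin θ_r → sin θ_r = 0.153, cos θ_r = 0.988.
Minimum nonzero at m = 1: t = λ / (2 n cos θ_r) = 563 / (2 × 2.341 × 0.988) = 122 nm.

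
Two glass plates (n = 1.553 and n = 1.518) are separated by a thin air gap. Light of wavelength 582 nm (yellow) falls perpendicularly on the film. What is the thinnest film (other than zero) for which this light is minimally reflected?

291 nm

Ray reflecting at the top interface goes from n = 1.553 toward n = 1.0: no phase shift.
At the lower boundary (n = 1.0 to n = 1.518) the reflected ray undergoes a half-wave phase shift.
Exactly one π shift → a net half-wave offset.
So the condition for destructive reflection is 2 n t = m λ.
Minimum nonzero at m = 1: t = λ / (2 n) = 582 / (2 × 1.0) = 291 nm.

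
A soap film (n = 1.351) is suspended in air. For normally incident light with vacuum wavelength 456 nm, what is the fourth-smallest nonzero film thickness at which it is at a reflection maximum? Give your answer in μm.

Ray reflecting at the top interface goes from n = 1.0 toward n = 1.351: a half-wave phase shift.
At the lower boundary (n = 1.351 to n = 1.0) the reflected ray undergoes no phase shift.
The two reflections differ by half a wavelength.
With one net inversion, constructive interference in reflection requires 2 n t = (m + ½) λ.
The fourth-smallest nonzero thickness corresponds to m = 3: t = (m + ½) λ / (2 n) = 3.50 × 456 / (2 × 1.351) = 591 nm.

0.591 μm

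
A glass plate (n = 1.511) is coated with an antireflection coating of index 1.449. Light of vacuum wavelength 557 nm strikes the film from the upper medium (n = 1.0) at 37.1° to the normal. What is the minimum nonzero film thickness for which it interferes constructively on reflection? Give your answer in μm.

Ray reflecting at the top interface goes from n = 1.0 toward n = 1.449: a half-wave phase shift.
Ray reflecting at the bottom interface goes from n = 1.449 toward n = 1.511: a half-wave phase shift.
The two reflections carry the same phase change, so no net offset.
With no net inversion, constructive interference in reflection requires 2 n t cos θ_r = m λ.
Snell's law: 1.0 sin 37.1° = 1.449 sin θ_r → sin θ_r = 0.416, cos θ_r = 0.909.
Minimum nonzero at m = 1: t = λ / (2 n cos θ_r) = 557 / (2 × 1.449 × 0.909) = 211 nm.

0.211 μm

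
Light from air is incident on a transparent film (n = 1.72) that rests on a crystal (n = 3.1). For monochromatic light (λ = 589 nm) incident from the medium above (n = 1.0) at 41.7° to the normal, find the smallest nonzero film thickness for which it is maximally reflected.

At the upper boundary (n = 1.0 to n = 1.72) the reflected ray undergoes a half-wave phase shift.
Bottom surface (1.72 → 3.1): reflection off a higher-index medium gives a half-wave phase shift.
Zero or two π shifts → no net half-wave offset.
For bright reflection here: 2 n t cos θ_r = m λ.
Snell's law: 1.0 sin 41.7° = 1.72 sin θ_r → sin θ_r = 0.387, cos θ_r = 0.922.
Minimum nonzero at m = 1: t = λ / (2 n cos θ_r) = 589 / (2 × 1.72 × 0.922) = 186 nm.

186 nm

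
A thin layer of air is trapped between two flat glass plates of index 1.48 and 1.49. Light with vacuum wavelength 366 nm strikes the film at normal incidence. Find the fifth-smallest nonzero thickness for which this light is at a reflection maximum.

Top surface (1.48 → 1.0): reflection off a lower-index medium gives no phase shift.
At the lower boundary (n = 1.0 to n = 1.49) the reflected ray undergoes a half-wave phase shift.
Exactly one π shift → a net half-wave offset.
For strong reflection here: 2 n t = (m + ½) λ.
The fifth-smallest nonzero thickness corresponds to m = 4: t = (m + ½) λ / (2 n) = 4.50 × 366 / (2 × 1.0) = 824 nm.

824 nm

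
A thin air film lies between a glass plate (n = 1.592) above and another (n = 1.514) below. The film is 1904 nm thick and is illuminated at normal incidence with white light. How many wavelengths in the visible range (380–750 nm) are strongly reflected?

Top surface (1.592 → 1.0): reflection off a lower-index medium gives no phase shift.
At the lower boundary (n = 1.0 to n = 1.514) the reflected ray undergoes a half-wave phase shift.
The two reflections differ by half a wavelength.
For strong reflection here: 2 n t = (m + ½) λ.
λ = 2 n t / (m + ½) = 3808 / (m + ½) nm.
m=4: 846 nm (IR); m=5: 692 nm (visible); m=6: 586 nm (visible); m=7: 508 nm (visible); m=8: 448 nm (visible); m=9: 401 nm (visible); m=10: 363 nm (UV).

5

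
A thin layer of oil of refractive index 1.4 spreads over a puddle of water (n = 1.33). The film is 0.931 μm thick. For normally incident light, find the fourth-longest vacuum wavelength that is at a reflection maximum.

Ray reflecting at the top interface goes from n = 1.0 toward n = 1.4: a half-wave phase shift.
Ray reflecting at the bottom interface goes from n = 1.4 toward n = 1.33: no phase shift.
The two reflections differ by half a wavelength.
So the condition for constructive reflection is 2 n t = (m + ½) λ.
λ = 2 n t / (m + ½). The fourth-longest wavelength is m = 3: λ = 2 × 1.4 × 931 / 3.50 = 745 nm.

745 nm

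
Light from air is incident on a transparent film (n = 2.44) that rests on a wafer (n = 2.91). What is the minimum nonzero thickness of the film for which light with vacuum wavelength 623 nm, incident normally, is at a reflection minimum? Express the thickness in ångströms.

638 Å

Top surface (1.0 → 2.44): reflection off a higher-index medium gives a half-wave phase shift.
Ray reflecting at the bottom interface goes from n = 2.44 toward n = 2.91: a half-wave phase shift.
The two reflections carry the same phase change, so no net offset.
So the condition for destructive reflection is 2 n t = (m + ½) λ.
Minimum at m = 0: t = λ / (4 n) = 623 / (4 × 2.44) = 63.8 nm.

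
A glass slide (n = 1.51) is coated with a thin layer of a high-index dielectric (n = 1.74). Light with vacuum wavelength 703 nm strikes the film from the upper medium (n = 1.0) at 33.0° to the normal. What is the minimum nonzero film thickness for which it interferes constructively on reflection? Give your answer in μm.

0.106 μm

At the upper boundary (n = 1.0 to n = 1.74) the reflected ray undergoes a half-wave phase shift.
Ray reflecting at the bottom interface goes from n = 1.74 toward n = 1.51: no phase shift.
The two reflections differ by half a wavelength.
For strong reflection here: 2 n t cos θ_r = (m + ½) λ.
Snell's law: 1.0 sin 33.0° = 1.74 sin θ_r → sin θ_r = 0.313, cos θ_r = 0.950.
Minimum at m = 0: t = λ / (4 n cos θ_r) = 703 / (4 × 1.74 × 0.950) = 106 nm.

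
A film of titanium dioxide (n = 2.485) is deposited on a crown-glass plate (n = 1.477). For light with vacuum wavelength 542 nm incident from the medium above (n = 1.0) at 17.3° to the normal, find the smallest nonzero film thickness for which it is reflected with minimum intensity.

Top surface (1.0 → 2.485): reflection off a higher-index medium gives a half-wave phase shift.
Ray reflecting at the bottom interface goes from n = 2.485 toward n = 1.477: no phase shift.
Net: one phase inversion between the two reflected rays.
With one net inversion, destructive interference in reflection requires 2 n t cos θ_r = m λ.
Snell's law: 1.0 sin 17.3° = 2.485 sin θ_r → sin θ_r = 0.120, cos θ_r = 0.993.
Minimum nonzero at m = 1: t = λ / (2 n cos θ_r) = 542 / (2 × 2.485 × 0.993) = 110 nm.

110 nm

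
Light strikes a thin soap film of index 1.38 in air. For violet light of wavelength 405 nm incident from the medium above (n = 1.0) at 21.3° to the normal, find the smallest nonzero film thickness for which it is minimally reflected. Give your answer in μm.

0.152 μm

Ray reflecting at the top interface goes from n = 1.0 toward n = 1.38: a half-wave phase shift.
At the lower boundary (n = 1.38 to n = 1.0) the reflected ray undergoes no phase shift.
Exactly one π shift → a net half-wave offset.
So the condition for destructive reflection is 2 n t cos θ_r = m λ.
Snell's law: 1.0 sin 21.3° = 1.38 sin θ_r → sin θ_r = 0.263, cos θ_r = 0.965.
Minimum nonzero at m = 1: t = λ / (2 n cos θ_r) = 405 / (2 × 1.38 × 0.965) = 152 nm.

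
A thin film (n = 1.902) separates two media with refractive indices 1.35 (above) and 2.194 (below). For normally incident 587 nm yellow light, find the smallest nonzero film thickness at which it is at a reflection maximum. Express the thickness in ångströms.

1543 Å

Top surface (1.35 → 1.902): reflection off a higher-index medium gives a half-wave phase shift.
Bottom surface (1.902 → 2.194): reflection off a higher-index medium gives a half-wave phase shift.
The two reflections carry the same phase change, so no net offset.
With no net inversion, constructive interference in reflection requires 2 n t = m λ.
Minimum nonzero at m = 1: t = λ / (2 n) = 587 / (2 × 1.902) = 154 nm.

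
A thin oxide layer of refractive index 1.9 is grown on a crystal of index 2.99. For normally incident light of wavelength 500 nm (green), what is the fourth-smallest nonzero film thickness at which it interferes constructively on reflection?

526 nm

Ray reflecting at the top interface goes from n = 1.0 toward n = 1.9: a half-wave phase shift.
Ray reflecting at the bottom interface goes from n = 1.9 toward n = 2.99: a half-wave phase shift.
Zero or two π shifts → no net half-wave offset.
With no net inversion, constructive interference in reflection requires 2 n t = m λ.
The fourth-smallest nonzero thickness corresponds to m = 4: t = m λ / (2 n) = 4.00 × 500 / (2 × 1.9) = 526 nm.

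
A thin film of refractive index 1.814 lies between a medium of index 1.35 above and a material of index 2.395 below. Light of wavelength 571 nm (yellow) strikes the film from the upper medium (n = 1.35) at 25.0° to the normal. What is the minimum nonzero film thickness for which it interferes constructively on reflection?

At the upper boundary (n = 1.35 to n = 1.814) the reflected ray undergoes a half-wave phase shift.
At the lower boundary (n = 1.814 to n = 2.395) the reflected ray undergoes a half-wave phase shift.
The two reflections carry the same phase change, so no net offset.
For bright reflection here: 2 n t cos θ_r = m λ.
Snell's law: 1.35 sin 25.0° = 1.814 sin θ_r → sin θ_r = 0.315, cos θ_r = 0.949.
Minimum nonzero at m = 1: t = λ / (2 n cos θ_r) = 571 / (2 × 1.814 × 0.949) = 166 nm.

166 nm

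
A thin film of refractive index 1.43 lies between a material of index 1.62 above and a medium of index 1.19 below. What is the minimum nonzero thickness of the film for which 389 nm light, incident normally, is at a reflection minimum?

Ray reflecting at the top interface goes from n = 1.62 toward n = 1.43: no phase shift.
At the lower boundary (n = 1.43 to n = 1.19) the reflected ray undergoes no phase shift.
Net: no relative phase inversion (both shifts match).
For dark reflection here: 2 n t = (m + ½) λ.
Minimum at m = 0: t = λ / (4 n) = 389 / (4 × 1.43) = 68.0 nm.

68.0 nm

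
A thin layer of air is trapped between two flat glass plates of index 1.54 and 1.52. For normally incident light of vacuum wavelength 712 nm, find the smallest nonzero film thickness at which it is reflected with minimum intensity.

356 nm

Ray reflecting at the top interface goes from n = 1.54 toward n = 1.0: no phase shift.
At the lower boundary (n = 1.0 to n = 1.52) the reflected ray undergoes a half-wave phase shift.
Exactly one π shift → a net half-wave offset.
So the condition for destructive reflection is 2 n t = m λ.
Minimum nonzero at m = 1: t = λ / (2 n) = 712 / (2 × 1.0) = 356 nm.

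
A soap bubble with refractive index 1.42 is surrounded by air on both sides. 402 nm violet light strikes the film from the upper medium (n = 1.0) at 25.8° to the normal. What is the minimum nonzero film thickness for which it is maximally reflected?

At the upper boundary (n = 1.0 to n = 1.42) the reflected ray undergoes a half-wave phase shift.
Ray reflecting at the bottom interface goes from n = 1.42 toward n = 1.0: no phase shift.
The two reflections differ by half a wavelength.
With one net inversion, constructive interference in reflection requires 2 n t cos θ_r = (m + ½) λ.
Snell's law: 1.0 sin 25.8° = 1.42 sin θ_r → sin θ_r = 0.307, cos θ_r = 0.952.
Minimum at m = 0: t = λ / (4 n cos θ_r) = 402 / (4 × 1.42 × 0.952) = 74.4 nm.

74.4 nm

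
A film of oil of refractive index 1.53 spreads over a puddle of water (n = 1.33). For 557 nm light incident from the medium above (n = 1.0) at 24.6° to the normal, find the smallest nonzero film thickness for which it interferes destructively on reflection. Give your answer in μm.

0.189 μm

Ray reflecting at the top interface goes from n = 1.0 toward n = 1.53: a half-wave phase shift.
Bottom surface (1.53 → 1.33): reflection off a lower-index medium gives no phase shift.
Net: one phase inversion between the two reflected rays.
So the condition for destructive reflection is 2 n t cos θ_r = m λ.
Snell's law: 1.0 sin 24.6° = 1.53 sin θ_r → sin θ_r = 0.272, cos θ_r = 0.962.
Minimum nonzero at m = 1: t = λ / (2 n cos θ_r) = 557 / (2 × 1.53 × 0.962) = 189 nm.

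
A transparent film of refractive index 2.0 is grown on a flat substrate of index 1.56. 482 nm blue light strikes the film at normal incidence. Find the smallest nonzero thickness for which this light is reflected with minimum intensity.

121 nm

Top surface (1.0 → 2.0): reflection off a higher-index medium gives a half-wave phase shift.
At the lower boundary (n = 2.0 to n = 1.56) the reflected ray undergoes no phase shift.
The two reflections differ by half a wavelength.
For weak reflection here: 2 n t = m λ.
The smallest nonzero thickness corresponds to m = 1: t = m λ / (2 n) = 1.00 × 482 / (2 × 2.0) = 121 nm.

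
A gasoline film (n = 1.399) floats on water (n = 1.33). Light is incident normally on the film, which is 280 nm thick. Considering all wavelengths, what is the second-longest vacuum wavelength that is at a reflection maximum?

522 nm

Ray reflecting at the top interface goes from n = 1.0 toward n = 1.399: a half-wave phase shift.
Bottom surface (1.399 → 1.33): reflection off a lower-index medium gives no phase shift.
Exactly one π shift → a net half-wave offset.
For bright reflection here: 2 n t = (m + ½) λ.
λ = 2 n t / (m + ½). The second-longest wavelength is m = 1: λ = 2 × 1.399 × 280 / 1.50 = 522 nm.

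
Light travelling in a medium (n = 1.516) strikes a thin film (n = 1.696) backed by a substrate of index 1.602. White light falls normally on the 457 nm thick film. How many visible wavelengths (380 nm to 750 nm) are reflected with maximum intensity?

2

Top surface (1.516 → 1.696): reflection off a higher-index medium gives a half-wave phase shift.
Bottom surface (1.696 → 1.602): reflection off a lower-index medium gives no phase shift.
The two reflections differ by half a wavelength.
For strong reflection here: 2 n t = (m + ½) λ.
λ = 2 n t / (m + ½) = 1550 / (m + ½) nm.
m=1: 1033 nm (IR); m=2: 620 nm (visible); m=3: 443 nm (visible); m=4: 344 nm (UV).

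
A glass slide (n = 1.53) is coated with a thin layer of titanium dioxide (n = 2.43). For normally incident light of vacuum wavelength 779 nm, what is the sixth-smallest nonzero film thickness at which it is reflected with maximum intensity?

882 nm

Top surface (1.0 → 2.43): reflection off a higher-index medium gives a half-wave phase shift.
At the lower boundary (n = 2.43 to n = 1.53) the reflected ray undergoes no phase shift.
The two reflections differ by half a wavelength.
So the condition for constructive reflection is 2 n t = (m + ½) λ.
The sixth-smallest nonzero thickness corresponds to m = 5: t = (m + ½) λ / (2 n) = 5.50 × 779 / (2 × 2.43) = 882 nm.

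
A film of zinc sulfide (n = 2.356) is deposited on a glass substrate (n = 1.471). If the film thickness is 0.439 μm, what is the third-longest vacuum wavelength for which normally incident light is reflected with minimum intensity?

At the upper boundary (n = 1.0 to n = 2.356) the reflected ray undergoes a half-wave phase shift.
Ray reflecting at the bottom interface goes from n = 2.356 toward n = 1.471: no phase shift.
Exactly one π shift → a net half-wave offset.
With one net inversion, destructive interference in reflection requires 2 n t = m λ.
λ = 2 n t / m. The third-longest wavelength is m = 3: λ = 2 × 2.356 × 439 / 3.00 = 690 nm.

690 nm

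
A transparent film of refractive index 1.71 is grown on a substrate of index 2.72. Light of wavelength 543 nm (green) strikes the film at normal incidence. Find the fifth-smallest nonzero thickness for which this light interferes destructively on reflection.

Ray reflecting at the top interface goes from n = 1.0 toward n = 1.71: a half-wave phase shift.
At the lower boundary (n = 1.71 to n = 2.72) the reflected ray undergoes a half-wave phase shift.
Zero or two π shifts → no net half-wave offset.
For dark reflection here: 2 n t = (m + ½) λ.
The fifth-smallest nonzero thickness corresponds to m = 4: t = (m + ½) λ / (2 n) = 4.50 × 543 / (2 × 1.71) = 714 nm.

714 nm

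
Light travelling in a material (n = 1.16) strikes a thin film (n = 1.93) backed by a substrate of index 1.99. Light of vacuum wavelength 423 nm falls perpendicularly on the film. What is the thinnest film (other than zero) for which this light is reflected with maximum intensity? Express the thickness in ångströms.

1096 Å

Ray reflecting at the top interface goes from n = 1.16 toward n = 1.93: a half-wave phase shift.
At the lower boundary (n = 1.93 to n = 1.99) the reflected ray undergoes a half-wave phase shift.
Zero or two π shifts → no net half-wave offset.
So the condition for constructive reflection is 2 n t = m λ.
Minimum nonzero at m = 1: t = λ / (2 n) = 423 / (2 × 1.93) = 110 nm.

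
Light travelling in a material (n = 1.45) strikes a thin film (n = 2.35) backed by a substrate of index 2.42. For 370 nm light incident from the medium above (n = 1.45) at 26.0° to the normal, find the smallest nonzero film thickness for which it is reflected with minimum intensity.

At the upper boundary (n = 1.45 to n = 2.35) the reflected ray undergoes a half-wave phase shift.
At the lower boundary (n = 2.35 to n = 2.42) the reflected ray undergoes a half-wave phase shift.
Zero or two π shifts → no net half-wave offset.
With no net inversion, destructive interference in reflection requires 2 n t cos θ_r = (m + ½) λ.
Snell's law: 1.45 sin 26.0° = 2.35 sin θ_r → sin θ_r = 0.270, cos θ_r = 0.963.
Minimum at m = 0: t = λ / (4 n cos θ_r) = 370 / (4 × 2.35 × 0.963) = 40.9 nm.

40.9 nm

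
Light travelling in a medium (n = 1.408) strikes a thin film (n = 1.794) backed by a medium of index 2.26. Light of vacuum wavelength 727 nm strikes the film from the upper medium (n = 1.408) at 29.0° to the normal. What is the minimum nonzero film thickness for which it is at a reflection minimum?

Ray reflecting at the top interface goes from n = 1.408 toward n = 1.794: a half-wave phase shift.
At the lower boundary (n = 1.794 to n = 2.26) the reflected ray undergoes a half-wave phase shift.
The two reflections carry the same phase change, so no net offset.
With no net inversion, destructive interference in reflection requires 2 n t cos θ_r = (m + ½) λ.
Snell's law: 1.408 sin 29.0° = 1.794 sin θ_r → sin θ_r = 0.380, cos θ_r = 0.925.
Minimum at m = 0: t = λ / (4 n cos θ_r) = 727 / (4 × 1.794 × 0.925) = 110 nm.

110 nm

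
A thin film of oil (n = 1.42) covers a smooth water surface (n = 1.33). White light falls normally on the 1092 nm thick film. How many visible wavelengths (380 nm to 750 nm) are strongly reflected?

Top surface (1.0 → 1.42): reflection off a higher-index medium gives a half-wave phase shift.
Ray reflecting at the bottom interface goes from n = 1.42 toward n = 1.33: no phase shift.
Exactly one π shift → a net half-wave offset.
So the condition for constructive reflection is 2 n t = (m + ½) λ.
λ = 2 n t / (m + ½) = 3101 / (m + ½) nm.
m=3: 886 nm (IR); m=4: 689 nm (visible); m=5: 564 nm (visible); m=6: 477 nm (visible); m=7: 414 nm (visible); m=8: 365 nm (UV).

4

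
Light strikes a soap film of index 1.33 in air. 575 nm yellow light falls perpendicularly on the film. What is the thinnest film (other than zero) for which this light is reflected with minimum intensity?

216 nm

Ray reflecting at the top interface goes from n = 1.0 toward n = 1.33: a half-wave phase shift.
Ray reflecting at the bottom interface goes from n = 1.33 toward n = 1.0: no phase shift.
Exactly one π shift → a net half-wave offset.
So the condition for destructive reflection is 2 n t = m λ.
Minimum nonzero at m = 1: t = λ / (2 n) = 575 / (2 × 1.33) = 216 nm.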